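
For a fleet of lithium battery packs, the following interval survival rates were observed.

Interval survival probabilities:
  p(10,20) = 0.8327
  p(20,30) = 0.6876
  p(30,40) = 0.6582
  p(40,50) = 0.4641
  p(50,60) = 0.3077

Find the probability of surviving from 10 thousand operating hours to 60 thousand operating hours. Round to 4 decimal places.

0.0538

P(survive 10→60) = 0.8327 × 0.6876 × 0.6582 × 0.4641 × 0.3077.
= 0.053817.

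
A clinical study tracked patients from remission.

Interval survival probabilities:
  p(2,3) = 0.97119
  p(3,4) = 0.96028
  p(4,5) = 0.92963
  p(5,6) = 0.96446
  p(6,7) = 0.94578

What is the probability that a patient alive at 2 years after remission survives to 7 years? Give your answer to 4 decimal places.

The overall survival probability is 0.97119 × 0.96028 × 0.92963 × 0.96446 × 0.94578.
= 0.790836.

0.7908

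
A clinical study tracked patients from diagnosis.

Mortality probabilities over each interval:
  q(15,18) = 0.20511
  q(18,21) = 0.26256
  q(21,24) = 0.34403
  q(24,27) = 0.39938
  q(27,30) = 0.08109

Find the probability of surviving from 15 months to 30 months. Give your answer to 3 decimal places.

0.212

P(survive 15→30) = (1 − 0.20511) × (1 − 0.26256) × (1 − 0.34403) × (1 − 0.39938) × (1 − 0.08109).
= 0.79489 × 0.73744 × 0.65597 × 0.60062 × 0.91891 = 0.212222.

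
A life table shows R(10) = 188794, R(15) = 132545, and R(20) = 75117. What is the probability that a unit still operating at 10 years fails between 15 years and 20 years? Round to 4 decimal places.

0.3042

This is the probability of reaching 15 but not 20, conditional on being operational at 10: (R(15) − R(20)) / R(10).
= (132545 − 75117) / 188794 = 57428 / 188794 = 0.304183.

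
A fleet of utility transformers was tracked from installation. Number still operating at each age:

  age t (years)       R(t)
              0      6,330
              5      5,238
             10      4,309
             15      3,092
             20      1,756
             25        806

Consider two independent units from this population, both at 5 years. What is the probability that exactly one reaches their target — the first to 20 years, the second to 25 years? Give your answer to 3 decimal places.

p₁ = R(20)/R(5) = 1,756/5,238 = 0.335242; p₂ = R(25)/R(5) = 806/5,238 = 0.153876.
P(exactly one) = p₁(1−p₂) + (1−p₁)p₂ = 0.283656 + 0.102290 = 0.385947.

0.386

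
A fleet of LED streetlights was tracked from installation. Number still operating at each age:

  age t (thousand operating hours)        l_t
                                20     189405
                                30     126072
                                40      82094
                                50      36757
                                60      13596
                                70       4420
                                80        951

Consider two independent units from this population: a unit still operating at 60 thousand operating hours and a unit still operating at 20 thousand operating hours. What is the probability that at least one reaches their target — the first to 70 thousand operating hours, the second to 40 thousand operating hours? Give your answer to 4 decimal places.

p₁ = l_70/l_60 = 4420/13596 = 0.325096; p₂ = l_40/l_20 = 82094/189405 = 0.433431.
P(at least one) = 1 − (1−p₁)(1−p₂) = 1 − 0.674904 × 0.566569 = 0.617620.

0.6176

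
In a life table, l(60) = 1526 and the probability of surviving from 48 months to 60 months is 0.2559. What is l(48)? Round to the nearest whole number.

5963

l(48) = l(60) / p = 1526 / 0.2559 = 5963.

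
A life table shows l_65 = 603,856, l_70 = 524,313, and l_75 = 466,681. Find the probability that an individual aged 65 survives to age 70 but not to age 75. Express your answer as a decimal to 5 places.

This is the probability of reaching 70 but not 75, conditional on being alive at 65: (l_70 − l_75) / l_65.
= (524,313 − 466,681) / 603,856 = 57,632 / 603,856 = 0.095440.

0.09544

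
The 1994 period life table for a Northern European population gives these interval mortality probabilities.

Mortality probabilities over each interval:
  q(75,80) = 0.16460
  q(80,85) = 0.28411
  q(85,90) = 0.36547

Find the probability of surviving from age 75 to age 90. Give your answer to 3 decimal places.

0.379

Survival from 75 to 90 is the product of surviving each interval: (1 − 0.16460) × (1 − 0.28411) × (1 − 0.36547).
= 0.83540 × 0.71589 × 0.63453 = 0.379484.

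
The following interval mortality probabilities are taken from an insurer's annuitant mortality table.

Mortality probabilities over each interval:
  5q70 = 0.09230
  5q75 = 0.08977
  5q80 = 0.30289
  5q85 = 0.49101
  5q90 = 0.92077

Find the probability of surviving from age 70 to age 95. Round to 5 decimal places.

0.02323

Survival from 70 to 95 is the product of surviving each interval: (1 − 0.09230) × (1 − 0.08977) × (1 − 0.30289) × (1 − 0.49101) × (1 − 0.92077).
= 0.90770 × 0.91023 × 0.69711 × 0.50899 × 0.07923 = 0.023227.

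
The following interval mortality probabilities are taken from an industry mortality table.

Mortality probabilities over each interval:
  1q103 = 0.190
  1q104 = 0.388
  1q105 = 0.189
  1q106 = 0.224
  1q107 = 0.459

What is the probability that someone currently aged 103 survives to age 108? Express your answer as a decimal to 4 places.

0.1688

The overall survival probability is (1 − 0.190) × (1 − 0.388) × (1 − 0.189) × (1 − 0.224) × (1 − 0.459).
= 0.810 × 0.612 × 0.811 × 0.776 × 0.541 = 0.168778.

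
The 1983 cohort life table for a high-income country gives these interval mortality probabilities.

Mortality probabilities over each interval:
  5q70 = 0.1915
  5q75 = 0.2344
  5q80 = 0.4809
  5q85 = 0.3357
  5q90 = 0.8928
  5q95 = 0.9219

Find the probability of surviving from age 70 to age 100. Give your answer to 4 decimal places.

Chaining the interval survival probabilities: (1 − 0.1915) × (1 − 0.2344) × (1 − 0.4809) × (1 − 0.3357) × (1 − 0.8928) × (1 − 0.9219).
= 0.8085 × 0.7656 × 0.5191 × 0.6643 × 0.1072 × 0.0781 = 0.001787.

0.0018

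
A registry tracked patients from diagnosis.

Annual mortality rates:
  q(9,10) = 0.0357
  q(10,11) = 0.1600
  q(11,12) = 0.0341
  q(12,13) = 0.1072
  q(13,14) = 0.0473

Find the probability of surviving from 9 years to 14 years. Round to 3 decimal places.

Chaining the interval survival probabilities: (1 − 0.0357) × (1 − 0.1600) × (1 − 0.0341) × (1 − 0.1072) × (1 − 0.0473).
= 0.9643 × 0.8400 × 0.9659 × 0.8928 × 0.9527 = 0.665478.

0.665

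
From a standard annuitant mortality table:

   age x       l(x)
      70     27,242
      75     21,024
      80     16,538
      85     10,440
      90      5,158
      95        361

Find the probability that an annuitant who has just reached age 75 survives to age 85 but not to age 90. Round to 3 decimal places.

0.251

This is the probability of reaching 85 but not 90, conditional on being alive at 75: (l(85) − l(90)) / l(75).
= (10,440 − 5,158) / 21,024 = 5,282 / 21,024 = 0.251237.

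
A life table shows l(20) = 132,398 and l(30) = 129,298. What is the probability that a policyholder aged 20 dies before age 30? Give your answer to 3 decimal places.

P(die before 30 | alive at 20) = 1 − l(30)/l(20) = 1 − 129,298/132,398 = (3,100)/132,398 = 0.023414.

0.023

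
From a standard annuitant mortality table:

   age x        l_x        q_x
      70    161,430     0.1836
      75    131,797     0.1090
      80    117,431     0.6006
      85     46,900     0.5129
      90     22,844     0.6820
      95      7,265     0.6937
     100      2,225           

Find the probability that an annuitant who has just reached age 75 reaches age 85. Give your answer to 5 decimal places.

0.35585

We want 10p75 = l_85/l_75.
The conditional survival probability is l_85/l_75 = 46,900/131,797 = 0.355850.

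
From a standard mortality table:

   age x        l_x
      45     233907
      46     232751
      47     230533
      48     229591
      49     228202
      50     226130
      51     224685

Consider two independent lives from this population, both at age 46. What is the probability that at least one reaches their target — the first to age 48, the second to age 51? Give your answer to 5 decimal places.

0.99953

p₁ = l_48/l_46 = 229591/232751 = 0.986423; p₂ = l_51/l_46 = 224685/232751 = 0.965345.
P(at least one) = 1 − (1−p₁)(1−p₂) = 1 − 0.013577 × 0.034655 = 0.999529.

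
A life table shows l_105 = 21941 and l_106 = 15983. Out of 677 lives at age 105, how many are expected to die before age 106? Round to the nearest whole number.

The relevant probability is 1 − 15983/21941 = 0.271546.
Expected number = 677 × 0.271546 = 184.

184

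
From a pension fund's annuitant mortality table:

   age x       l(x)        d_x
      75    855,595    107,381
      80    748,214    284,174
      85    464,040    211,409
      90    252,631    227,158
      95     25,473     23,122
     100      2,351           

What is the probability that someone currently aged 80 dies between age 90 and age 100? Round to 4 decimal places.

This is the probability of reaching 90 but not 100, conditional on being alive at 80: (l(90) − l(100)) / l(80).
= (252,631 − 2,351) / 748,214 = 250,280 / 748,214 = 0.334503.

0.3345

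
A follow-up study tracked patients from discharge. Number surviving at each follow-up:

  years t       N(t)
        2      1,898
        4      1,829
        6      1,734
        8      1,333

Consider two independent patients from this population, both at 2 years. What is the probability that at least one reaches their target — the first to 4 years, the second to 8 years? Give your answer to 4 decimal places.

0.9892

p₁ = N(4)/N(2) = 1,829/1,898 = 0.963646; p₂ = N(8)/N(2) = 1,333/1,898 = 0.702318.
P(at least one) = 1 − (1−p₁)(1−p₂) = 1 − 0.036354 × 0.297682 = 0.989178.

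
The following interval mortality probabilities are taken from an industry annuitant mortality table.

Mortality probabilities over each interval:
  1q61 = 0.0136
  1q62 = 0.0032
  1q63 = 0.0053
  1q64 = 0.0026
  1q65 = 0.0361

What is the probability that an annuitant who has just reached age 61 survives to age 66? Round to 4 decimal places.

0.9403

The overall survival probability is (1 − 0.0136) × (1 − 0.0032) × (1 − 0.0053) × (1 − 0.0026) × (1 − 0.0361).
= 0.9864 × 0.9968 × 0.9947 × 0.9974 × 0.9639 = 0.940274.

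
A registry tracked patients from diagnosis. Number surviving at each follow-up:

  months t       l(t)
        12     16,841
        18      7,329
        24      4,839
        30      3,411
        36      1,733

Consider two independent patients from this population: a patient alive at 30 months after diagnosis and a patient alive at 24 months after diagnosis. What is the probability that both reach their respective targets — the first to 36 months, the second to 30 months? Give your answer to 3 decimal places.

p₁ = l(36)/l(30) = 1,733/3,411 = 0.508062; p₂ = l(30)/l(24) = 3,411/4,839 = 0.704898.
P(both) = p₁ × p₂ = 0.508062 × 0.704898 = 0.358132.

0.358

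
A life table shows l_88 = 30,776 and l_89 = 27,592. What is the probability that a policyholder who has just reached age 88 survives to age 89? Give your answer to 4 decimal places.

The conditional survival probability is l_89/l_88 = 27,592/30,776 = 0.896543.

0.8965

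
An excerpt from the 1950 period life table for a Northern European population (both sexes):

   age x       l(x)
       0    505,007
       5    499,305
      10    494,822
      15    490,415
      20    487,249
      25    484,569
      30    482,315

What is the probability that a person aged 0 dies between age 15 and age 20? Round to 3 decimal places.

This is the probability of reaching 15 but not 20, conditional on being alive at 0: (l(15) − l(20)) / l(0).
= (490,415 − 487,249) / 505,007 = 3,166 / 505,007 = 0.006269.

0.006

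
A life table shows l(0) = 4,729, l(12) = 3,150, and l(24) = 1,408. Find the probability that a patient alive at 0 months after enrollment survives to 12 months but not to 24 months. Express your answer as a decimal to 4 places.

0.3684

This is the probability of reaching 12 but not 24, conditional on being alive at 0: (l(12) − l(24)) / l(0).
= (3,150 − 1,408) / 4,729 = 1,742 / 4,729 = 0.368365.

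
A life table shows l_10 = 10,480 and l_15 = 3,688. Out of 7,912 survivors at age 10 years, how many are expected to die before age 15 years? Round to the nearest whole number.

5128

The relevant probability is 1 − 3,688/10,480 = 0.648092.
Expected number = 7,912 × 0.648092 = 5128.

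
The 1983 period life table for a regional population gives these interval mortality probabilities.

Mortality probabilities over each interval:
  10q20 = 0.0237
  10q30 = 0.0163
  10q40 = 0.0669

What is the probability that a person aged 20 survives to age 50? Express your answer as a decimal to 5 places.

The overall survival probability is (1 − 0.0237) × (1 − 0.0163) × (1 − 0.0669).
= 0.9763 × 0.9837 × 0.9331 = 0.896136.

0.89614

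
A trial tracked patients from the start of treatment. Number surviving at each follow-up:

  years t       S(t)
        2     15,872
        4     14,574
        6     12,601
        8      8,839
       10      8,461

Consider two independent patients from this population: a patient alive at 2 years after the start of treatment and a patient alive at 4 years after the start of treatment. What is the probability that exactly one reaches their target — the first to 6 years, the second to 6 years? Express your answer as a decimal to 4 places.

p₁ = S(6)/S(2) = 12,601/15,872 = 0.793914; p₂ = S(6)/S(4) = 12,601/14,574 = 0.864622.
P(exactly one) = p₁(1−p₂) + (1−p₁)p₂ = 0.107478 + 0.178186 = 0.285665.

0.2857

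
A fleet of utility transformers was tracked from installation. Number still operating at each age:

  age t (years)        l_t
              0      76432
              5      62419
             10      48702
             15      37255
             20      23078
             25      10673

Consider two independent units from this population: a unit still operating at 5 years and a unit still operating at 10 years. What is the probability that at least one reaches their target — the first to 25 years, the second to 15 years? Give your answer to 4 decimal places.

p₁ = l_25/l_5 = 10673/62419 = 0.170990; p₂ = l_15/l_10 = 37255/48702 = 0.764958.
P(at least one) = 1 − (1−p₁)(1−p₂) = 1 − 0.829010 × 0.235042 = 0.805148.

0.8051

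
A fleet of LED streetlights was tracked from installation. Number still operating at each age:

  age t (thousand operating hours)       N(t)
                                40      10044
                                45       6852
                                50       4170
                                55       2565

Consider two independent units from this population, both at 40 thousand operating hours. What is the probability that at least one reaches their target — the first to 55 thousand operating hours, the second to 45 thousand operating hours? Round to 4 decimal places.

0.7634

p₁ = N(55)/N(40) = 2565/10044 = 0.255376; p₂ = N(45)/N(40) = 6852/10044 = 0.682198.
P(at least one) = 1 − (1−p₁)(1−p₂) = 1 − 0.744624 × 0.317802 = 0.763357.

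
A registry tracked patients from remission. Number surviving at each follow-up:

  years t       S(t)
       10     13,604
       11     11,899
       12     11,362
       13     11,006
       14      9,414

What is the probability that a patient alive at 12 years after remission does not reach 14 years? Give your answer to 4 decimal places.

P(die before 14 | alive at 12) = 1 − S(14)/S(12) = 1 − 9,414/11,362 = (1,948)/11,362 = 0.171449.

0.1714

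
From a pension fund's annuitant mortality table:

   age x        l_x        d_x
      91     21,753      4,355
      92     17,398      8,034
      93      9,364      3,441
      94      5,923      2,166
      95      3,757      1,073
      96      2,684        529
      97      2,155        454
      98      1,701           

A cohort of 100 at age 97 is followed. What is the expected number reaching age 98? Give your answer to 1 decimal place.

The relevant probability is 1,701/2,155 = 0.789327.
Expected number = 100 × 0.789327 = 78.9.

78.9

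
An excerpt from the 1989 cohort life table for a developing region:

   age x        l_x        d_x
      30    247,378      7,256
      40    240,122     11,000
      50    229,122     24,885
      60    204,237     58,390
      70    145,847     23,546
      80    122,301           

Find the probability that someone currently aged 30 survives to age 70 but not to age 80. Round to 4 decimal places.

0.0952

We want 40|10q30 = (l_70 − l_80)/l_30.
This is the probability of reaching 70 but not 80, conditional on being alive at 30: (l_70 − l_80) / l_30.
= (145,847 − 122,301) / 247,378 = 23,546 / 247,378 = 0.095182.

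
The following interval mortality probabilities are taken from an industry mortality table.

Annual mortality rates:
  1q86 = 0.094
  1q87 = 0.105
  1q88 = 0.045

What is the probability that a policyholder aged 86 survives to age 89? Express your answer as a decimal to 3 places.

0.774

The overall survival probability is (1 − 0.094) × (1 − 0.105) × (1 − 0.045).
= 0.906 × 0.895 × 0.955 = 0.774381.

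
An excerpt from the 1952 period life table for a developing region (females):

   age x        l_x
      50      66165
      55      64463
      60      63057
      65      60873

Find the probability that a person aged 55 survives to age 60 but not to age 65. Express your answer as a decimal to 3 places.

0.034

This is the probability of reaching 60 but not 65, conditional on being alive at 55: (l_60 − l_65) / l_55.
= (63057 − 60873) / 64463 = 2184 / 64463 = 0.033880.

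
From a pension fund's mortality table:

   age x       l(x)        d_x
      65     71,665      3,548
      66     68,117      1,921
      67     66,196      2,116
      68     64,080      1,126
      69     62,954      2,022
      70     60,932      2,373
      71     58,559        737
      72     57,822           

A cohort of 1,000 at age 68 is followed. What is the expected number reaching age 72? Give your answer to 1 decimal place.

902.3

The relevant probability is 57,822/64,080 = 0.902341.
Expected number = 1,000 × 0.902341 = 902.3.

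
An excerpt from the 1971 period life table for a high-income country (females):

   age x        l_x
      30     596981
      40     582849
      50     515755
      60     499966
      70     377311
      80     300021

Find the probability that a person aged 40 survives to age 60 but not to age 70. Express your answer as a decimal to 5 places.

0.21044

We want 20|10q40 = (l_60 − l_70)/l_40.
This is the probability of reaching 60 but not 70, conditional on being alive at 40: (l_60 − l_70) / l_40.
= (499966 − 377311) / 582849 = 122655 / 582849 = 0.210440.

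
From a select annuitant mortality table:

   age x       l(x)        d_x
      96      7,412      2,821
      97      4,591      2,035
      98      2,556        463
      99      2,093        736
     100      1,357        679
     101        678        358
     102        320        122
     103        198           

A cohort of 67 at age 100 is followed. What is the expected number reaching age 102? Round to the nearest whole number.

The relevant probability is 320/1,357 = 0.235814.
Expected number = 67 × 0.235814 = 16.

16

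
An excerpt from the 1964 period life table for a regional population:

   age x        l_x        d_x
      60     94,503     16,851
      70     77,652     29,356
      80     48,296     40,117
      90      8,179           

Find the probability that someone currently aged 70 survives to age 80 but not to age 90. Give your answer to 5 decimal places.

This is the probability of reaching 80 but not 90, conditional on being alive at 70: (l_80 − l_90) / l_70.
= (48,296 − 8,179) / 77,652 = 40,117 / 77,652 = 0.516625.

0.51663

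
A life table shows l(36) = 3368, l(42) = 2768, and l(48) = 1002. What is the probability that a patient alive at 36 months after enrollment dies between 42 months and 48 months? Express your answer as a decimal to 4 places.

0.5243

This is the probability of reaching 42 but not 48, conditional on being alive at 36: (l(42) − l(48)) / l(36).
= (2768 − 1002) / 3368 = 1766 / 3368 = 0.524347.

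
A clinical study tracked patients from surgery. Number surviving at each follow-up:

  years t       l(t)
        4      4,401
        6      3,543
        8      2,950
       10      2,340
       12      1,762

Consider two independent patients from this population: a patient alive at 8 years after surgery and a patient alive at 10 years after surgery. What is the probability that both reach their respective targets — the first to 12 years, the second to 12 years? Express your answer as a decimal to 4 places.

p₁ = l(12)/l(8) = 1,762/2,950 = 0.597288; p₂ = l(12)/l(10) = 1,762/2,340 = 0.752991.
P(both) = p₁ × p₂ = 0.597288 × 0.752991 = 0.449752.

0.4498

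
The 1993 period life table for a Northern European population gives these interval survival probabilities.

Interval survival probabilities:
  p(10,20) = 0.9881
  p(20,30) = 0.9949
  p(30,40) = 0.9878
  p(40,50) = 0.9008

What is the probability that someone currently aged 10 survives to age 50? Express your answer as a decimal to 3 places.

0.875

Chaining the interval survival probabilities: 0.9881 × 0.9949 × 0.9878 × 0.9008.
= 0.874737.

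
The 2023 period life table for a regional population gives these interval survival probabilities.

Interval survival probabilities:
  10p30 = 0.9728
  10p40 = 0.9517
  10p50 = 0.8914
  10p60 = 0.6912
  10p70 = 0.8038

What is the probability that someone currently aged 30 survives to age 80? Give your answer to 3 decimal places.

The overall survival probability is 0.9728 × 0.9517 × 0.8914 × 0.6912 × 0.8038.
= 0.458509.

0.459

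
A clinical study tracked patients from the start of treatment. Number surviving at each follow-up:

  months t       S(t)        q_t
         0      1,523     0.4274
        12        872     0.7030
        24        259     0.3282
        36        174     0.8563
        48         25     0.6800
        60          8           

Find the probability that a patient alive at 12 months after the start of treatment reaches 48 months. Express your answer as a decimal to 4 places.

The conditional survival probability is S(48)/S(12) = 25/872 = 0.028670.

0.0287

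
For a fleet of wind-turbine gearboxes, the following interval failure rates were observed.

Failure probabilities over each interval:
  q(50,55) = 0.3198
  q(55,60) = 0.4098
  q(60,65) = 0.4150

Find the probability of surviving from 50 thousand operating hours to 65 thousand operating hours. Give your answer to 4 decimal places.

The overall survival probability is (1 − 0.3198) × (1 − 0.4098) × (1 − 0.4150).
= 0.6802 × 0.5902 × 0.5850 = 0.234851.

0.2349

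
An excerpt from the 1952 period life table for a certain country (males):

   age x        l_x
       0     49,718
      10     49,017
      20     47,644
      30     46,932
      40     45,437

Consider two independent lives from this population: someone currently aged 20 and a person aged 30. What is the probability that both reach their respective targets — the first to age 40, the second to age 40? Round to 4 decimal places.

0.9233

p₁ = l_40/l_20 = 45,437/47,644 = 0.953677; p₂ = l_40/l_30 = 45,437/46,932 = 0.968145.
P(both) = p₁ × p₂ = 0.953677 × 0.968145 = 0.923298.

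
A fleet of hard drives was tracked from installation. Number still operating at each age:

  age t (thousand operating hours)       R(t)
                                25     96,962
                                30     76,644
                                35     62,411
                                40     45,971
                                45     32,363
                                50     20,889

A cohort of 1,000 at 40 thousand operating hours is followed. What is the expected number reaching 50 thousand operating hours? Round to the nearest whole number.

The relevant probability is 20,889/45,971 = 0.454395.
Expected number = 1,000 × 0.454395 = 454.

454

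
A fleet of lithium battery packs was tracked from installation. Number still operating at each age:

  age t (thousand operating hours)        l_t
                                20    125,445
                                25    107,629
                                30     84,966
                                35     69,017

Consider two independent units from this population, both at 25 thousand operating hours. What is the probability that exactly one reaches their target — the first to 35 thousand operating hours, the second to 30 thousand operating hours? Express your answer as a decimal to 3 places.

p₁ = l_35/l_25 = 69,017/107,629 = 0.641249; p₂ = l_30/l_25 = 84,966/107,629 = 0.789434.
P(exactly one) = p₁(1−p₂) + (1−p₁)p₂ = 0.135025 + 0.283210 = 0.418235.

0.418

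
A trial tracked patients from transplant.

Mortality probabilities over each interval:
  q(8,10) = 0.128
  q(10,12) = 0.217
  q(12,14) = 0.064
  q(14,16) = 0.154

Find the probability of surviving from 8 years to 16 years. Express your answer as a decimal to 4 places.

The overall survival probability is (1 − 0.128) × (1 − 0.217) × (1 − 0.064) × (1 − 0.154).
= 0.872 × 0.783 × 0.936 × 0.846 = 0.540660.

0.5407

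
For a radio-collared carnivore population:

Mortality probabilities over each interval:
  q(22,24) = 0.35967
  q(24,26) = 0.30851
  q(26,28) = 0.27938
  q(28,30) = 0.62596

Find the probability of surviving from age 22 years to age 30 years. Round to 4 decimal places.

Chaining the interval survival probabilities: (1 − 0.35967) × (1 − 0.30851) × (1 − 0.27938) × (1 − 0.62596).
= 0.64033 × 0.69149 × 0.72062 × 0.37404 = 0.119348.

0.1193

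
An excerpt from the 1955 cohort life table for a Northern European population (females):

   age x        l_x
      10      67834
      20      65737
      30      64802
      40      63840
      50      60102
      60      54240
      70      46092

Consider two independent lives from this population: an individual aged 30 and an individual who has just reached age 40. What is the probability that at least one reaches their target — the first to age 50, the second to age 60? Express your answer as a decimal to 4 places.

0.9891

p₁ = l_50/l_30 = 60102/64802 = 0.927471; p₂ = l_60/l_40 = 54240/63840 = 0.849624.
P(at least one) = 1 − (1−p₁)(1−p₂) = 1 − 0.072529 × 0.150376 = 0.989093.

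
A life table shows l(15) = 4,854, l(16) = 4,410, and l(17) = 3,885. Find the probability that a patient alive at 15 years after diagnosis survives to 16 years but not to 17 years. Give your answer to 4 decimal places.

0.1082

This is the probability of reaching 16 but not 17, conditional on being alive at 15: (l(16) − l(17)) / l(15).
= (4,410 − 3,885) / 4,854 = 525 / 4,854 = 0.108158.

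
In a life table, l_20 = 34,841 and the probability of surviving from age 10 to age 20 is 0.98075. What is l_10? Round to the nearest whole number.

35525

l_10 = l_20 / p = 34,841 / 0.98075 = 35525.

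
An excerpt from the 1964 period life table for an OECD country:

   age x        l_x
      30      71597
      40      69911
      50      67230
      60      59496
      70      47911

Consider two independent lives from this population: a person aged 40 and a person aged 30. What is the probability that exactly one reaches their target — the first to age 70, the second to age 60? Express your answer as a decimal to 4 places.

p₁ = l_70/l_40 = 47911/69911 = 0.685314; p₂ = l_60/l_30 = 59496/71597 = 0.830985.
P(exactly one) = p₁(1−p₂) + (1−p₁)p₂ = 0.115828 + 0.261499 = 0.377328.

0.3773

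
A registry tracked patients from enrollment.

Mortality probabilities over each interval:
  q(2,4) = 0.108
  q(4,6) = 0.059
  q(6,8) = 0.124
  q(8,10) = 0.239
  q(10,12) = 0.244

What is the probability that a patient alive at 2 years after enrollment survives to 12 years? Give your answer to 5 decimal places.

0.42302

P(survive 2→12) = (1 − 0.108) × (1 − 0.059) × (1 − 0.124) × (1 − 0.239) × (1 − 0.244).
= 0.892 × 0.941 × 0.876 × 0.761 × 0.756 = 0.423024.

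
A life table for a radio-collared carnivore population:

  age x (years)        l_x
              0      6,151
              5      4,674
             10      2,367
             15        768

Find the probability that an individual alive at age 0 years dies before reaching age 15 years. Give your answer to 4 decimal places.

P(die before 15 | alive at 0) = 1 − l_15/l_0 = 1 − 768/6,151 = (5,383)/6,151 = 0.875142.

0.8751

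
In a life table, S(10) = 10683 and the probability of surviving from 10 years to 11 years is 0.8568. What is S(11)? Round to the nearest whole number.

9153

S(11) = S(10) × p = 10683 × 0.8568 = 9153.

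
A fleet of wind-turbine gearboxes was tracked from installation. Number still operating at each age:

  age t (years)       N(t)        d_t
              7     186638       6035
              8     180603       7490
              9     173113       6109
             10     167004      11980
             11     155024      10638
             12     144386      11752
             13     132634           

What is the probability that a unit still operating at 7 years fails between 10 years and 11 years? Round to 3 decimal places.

0.064

This is the probability of reaching 10 but not 11, conditional on being operational at 7: (N(10) − N(11)) / N(7).
= (167004 − 155024) / 186638 = 11980 / 186638 = 0.064188.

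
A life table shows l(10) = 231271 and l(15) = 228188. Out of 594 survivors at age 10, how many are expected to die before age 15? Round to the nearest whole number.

8

The relevant probability is 1 − 228188/231271 = 0.013331.
Expected number = 594 × 0.013331 = 8.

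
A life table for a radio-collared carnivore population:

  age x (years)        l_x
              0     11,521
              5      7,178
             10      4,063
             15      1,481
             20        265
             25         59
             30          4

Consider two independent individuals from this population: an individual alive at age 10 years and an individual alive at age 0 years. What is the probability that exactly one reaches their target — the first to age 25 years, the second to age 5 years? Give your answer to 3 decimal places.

0.619

p₁ = l_25/l_10 = 59/4,063 = 0.014521; p₂ = l_5/l_0 = 7,178/11,521 = 0.623036.
P(exactly one) = p₁(1−p₂) + (1−p₁)p₂ = 0.005474 + 0.613989 = 0.619463.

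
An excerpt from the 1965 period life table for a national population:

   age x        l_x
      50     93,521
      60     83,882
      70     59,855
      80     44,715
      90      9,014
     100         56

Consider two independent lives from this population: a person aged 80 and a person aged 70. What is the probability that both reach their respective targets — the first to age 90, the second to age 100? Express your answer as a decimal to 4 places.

p₁ = l_90/l_80 = 9,014/44,715 = 0.201588; p₂ = l_100/l_70 = 56/59,855 = 0.000936.
P(both) = p₁ × p₂ = 0.201588 × 0.000936 = 0.000189.

0.0002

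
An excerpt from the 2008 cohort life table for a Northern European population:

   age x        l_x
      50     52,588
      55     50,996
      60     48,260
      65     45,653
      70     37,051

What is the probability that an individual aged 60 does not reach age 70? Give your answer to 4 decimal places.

0.2323

P(die before 70 | alive at 60) = 1 − l_70/l_60 = 1 − 37,051/48,260 = (11,209)/48,260 = 0.232263.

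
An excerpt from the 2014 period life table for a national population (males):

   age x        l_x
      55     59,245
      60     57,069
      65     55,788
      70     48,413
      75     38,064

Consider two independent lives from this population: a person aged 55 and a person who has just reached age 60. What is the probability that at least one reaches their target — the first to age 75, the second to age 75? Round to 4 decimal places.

p₁ = l_75/l_55 = 38,064/59,245 = 0.642485; p₂ = l_75/l_60 = 38,064/57,069 = 0.666982.
P(at least one) = 1 − (1−p₁)(1−p₂) = 1 − 0.357515 × 0.333018 = 0.880941.

0.8809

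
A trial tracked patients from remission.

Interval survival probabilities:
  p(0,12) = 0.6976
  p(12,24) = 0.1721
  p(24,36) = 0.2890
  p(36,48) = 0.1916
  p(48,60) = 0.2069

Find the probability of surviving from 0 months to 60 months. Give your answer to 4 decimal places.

0.0014

P(survive 0→60) = 0.6976 × 0.1721 × 0.2890 × 0.1916 × 0.2069.
= 0.001375.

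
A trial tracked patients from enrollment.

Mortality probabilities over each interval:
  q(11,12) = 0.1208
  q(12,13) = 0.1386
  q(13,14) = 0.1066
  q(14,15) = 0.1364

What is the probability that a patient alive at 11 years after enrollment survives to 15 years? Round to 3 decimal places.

0.584

Survival from 11 to 15 is the product of surviving each interval: (1 − 0.1208) × (1 − 0.1386) × (1 − 0.1066) × (1 − 0.1364).
= 0.8792 × 0.8614 × 0.8934 × 0.8636 = 0.584321.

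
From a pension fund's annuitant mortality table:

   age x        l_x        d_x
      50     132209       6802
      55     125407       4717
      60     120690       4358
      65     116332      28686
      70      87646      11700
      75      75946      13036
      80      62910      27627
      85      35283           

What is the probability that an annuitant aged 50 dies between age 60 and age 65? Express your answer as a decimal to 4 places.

0.0330

This is the probability of reaching 60 but not 65, conditional on being alive at 50: (l_60 − l_65) / l_50.
= (120690 − 116332) / 132209 = 4358 / 132209 = 0.032963.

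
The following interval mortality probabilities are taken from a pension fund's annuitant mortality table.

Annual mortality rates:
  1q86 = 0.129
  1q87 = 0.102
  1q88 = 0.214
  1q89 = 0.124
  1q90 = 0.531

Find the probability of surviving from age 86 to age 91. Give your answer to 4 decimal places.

0.2526

The overall survival probability is (1 − 0.129) × (1 − 0.102) × (1 − 0.214) × (1 − 0.124) × (1 − 0.531).
= 0.871 × 0.898 × 0.786 × 0.876 × 0.469 = 0.252577.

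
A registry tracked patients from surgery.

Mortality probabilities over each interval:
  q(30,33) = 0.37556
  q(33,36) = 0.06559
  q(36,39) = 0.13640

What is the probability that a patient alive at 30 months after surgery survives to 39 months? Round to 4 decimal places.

0.5039

P(survive 30→39) = (1 − 0.37556) × (1 − 0.06559) × (1 − 0.13640).
= 0.62444 × 0.93441 × 0.86360 = 0.503896.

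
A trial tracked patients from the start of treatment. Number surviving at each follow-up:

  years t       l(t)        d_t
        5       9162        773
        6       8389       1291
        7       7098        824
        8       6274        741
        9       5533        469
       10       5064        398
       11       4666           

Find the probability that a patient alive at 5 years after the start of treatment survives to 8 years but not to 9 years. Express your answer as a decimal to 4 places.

0.0809

This is the probability of reaching 8 but not 9, conditional on being alive at 5: (l(8) − l(9)) / l(5).
= (6274 − 5533) / 9162 = 741 / 9162 = 0.080878.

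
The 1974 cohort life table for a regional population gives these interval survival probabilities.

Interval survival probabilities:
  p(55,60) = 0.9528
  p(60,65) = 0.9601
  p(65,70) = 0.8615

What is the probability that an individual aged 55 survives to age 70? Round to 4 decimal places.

Survival from 55 to 70 is the product of surviving each interval: 0.9528 × 0.9601 × 0.8615.
= 0.788086.

0.7881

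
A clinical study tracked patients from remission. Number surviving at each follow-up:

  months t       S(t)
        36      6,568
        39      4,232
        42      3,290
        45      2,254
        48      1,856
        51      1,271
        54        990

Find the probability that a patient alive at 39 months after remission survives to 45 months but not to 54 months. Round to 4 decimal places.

This is the probability of reaching 45 but not 54, conditional on being alive at 39: (S(45) − S(54)) / S(39).
= (2,254 − 990) / 4,232 = 1,264 / 4,232 = 0.298677.

0.2987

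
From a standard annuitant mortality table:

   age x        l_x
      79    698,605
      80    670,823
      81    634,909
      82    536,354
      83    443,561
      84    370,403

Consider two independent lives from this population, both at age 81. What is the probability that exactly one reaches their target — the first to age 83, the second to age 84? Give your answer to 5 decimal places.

0.46687

p₁ = l_83/l_81 = 443,561/634,909 = 0.698621; p₂ = l_84/l_81 = 370,403/634,909 = 0.583395.
P(exactly one) = p₁(1−p₂) + (1−p₁)p₂ = 0.291049 + 0.175823 = 0.466872.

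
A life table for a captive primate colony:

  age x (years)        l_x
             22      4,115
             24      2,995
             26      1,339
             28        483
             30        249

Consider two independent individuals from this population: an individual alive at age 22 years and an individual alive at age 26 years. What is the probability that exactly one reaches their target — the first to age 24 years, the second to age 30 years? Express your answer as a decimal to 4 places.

p₁ = l_24/l_22 = 2,995/4,115 = 0.727825; p₂ = l_30/l_26 = 249/1,339 = 0.185960.
P(exactly one) = p₁(1−p₂) + (1−p₁)p₂ = 0.592479 + 0.050614 = 0.643092.

0.6431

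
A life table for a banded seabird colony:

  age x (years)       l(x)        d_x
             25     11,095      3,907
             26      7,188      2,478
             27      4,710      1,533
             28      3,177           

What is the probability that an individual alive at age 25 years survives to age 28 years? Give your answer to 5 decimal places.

The conditional survival probability is l(28)/l(25) = 3,177/11,095 = 0.286345.

0.28635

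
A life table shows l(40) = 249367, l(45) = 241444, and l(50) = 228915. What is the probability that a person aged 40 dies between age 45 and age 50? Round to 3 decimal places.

0.050

This is the probability of reaching 45 but not 50, conditional on being alive at 40: (l(45) − l(50)) / l(40).
= (241444 − 228915) / 249367 = 12529 / 249367 = 0.050243.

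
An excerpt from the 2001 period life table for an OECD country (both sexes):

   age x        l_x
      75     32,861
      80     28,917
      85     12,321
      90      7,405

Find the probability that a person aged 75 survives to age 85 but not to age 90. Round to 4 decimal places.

0.1496

We want 10|5q75 = (l_85 − l_90)/l_75.
This is the probability of reaching 85 but not 90, conditional on being alive at 75: (l_85 − l_90) / l_75.
= (12,321 − 7,405) / 32,861 = 4,916 / 32,861 = 0.149600.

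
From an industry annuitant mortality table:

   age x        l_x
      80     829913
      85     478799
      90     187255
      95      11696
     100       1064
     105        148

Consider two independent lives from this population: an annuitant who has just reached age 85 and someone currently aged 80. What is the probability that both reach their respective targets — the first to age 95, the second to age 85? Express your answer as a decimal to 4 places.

0.0141

p₁ = l_95/l_85 = 11696/478799 = 0.024428; p₂ = l_85/l_80 = 478799/829913 = 0.576927.
P(both) = p₁ × p₂ = 0.024428 × 0.576927 = 0.014093.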